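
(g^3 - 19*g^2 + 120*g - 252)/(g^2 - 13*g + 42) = g - 6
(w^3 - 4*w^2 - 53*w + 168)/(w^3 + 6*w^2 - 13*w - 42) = (w - 8)/(w + 2)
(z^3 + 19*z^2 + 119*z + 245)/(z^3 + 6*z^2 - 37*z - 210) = (z + 7)/(z - 6)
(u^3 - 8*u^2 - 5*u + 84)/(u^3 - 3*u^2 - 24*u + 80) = (u^2 - 4*u - 21)/(u^2 + u - 20)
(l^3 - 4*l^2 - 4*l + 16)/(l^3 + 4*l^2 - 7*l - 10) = (l^2 - 2*l - 8)/(l^2 + 6*l + 5)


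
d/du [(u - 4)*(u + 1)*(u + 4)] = 3*u^2 + 2*u - 16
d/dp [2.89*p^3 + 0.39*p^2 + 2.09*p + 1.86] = 8.67*p^2 + 0.78*p + 2.09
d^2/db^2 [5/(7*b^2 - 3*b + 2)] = 10*(-49*b^2 + 21*b + (14*b - 3)^2 - 14)/(7*b^2 - 3*b + 2)^3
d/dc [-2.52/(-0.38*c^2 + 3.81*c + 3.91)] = (9.6012 - 1.9152*c)/(-0.38*c^2 + 3.81*c + 3.91)^2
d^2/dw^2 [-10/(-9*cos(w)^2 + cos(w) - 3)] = 10*(324*sin(w)^4 - 55*sin(w)^2 + 147*cos(w)/4 - 27*cos(3*w)/4 - 217)/(9*sin(w)^2 + cos(w) - 12)^3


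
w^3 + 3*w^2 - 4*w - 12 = (w - 2)*(w + 2)*(w + 3)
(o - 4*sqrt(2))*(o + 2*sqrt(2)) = o^2 - 2*sqrt(2)*o - 16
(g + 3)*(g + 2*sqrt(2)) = g^2 + 2*sqrt(2)*g + 3*g + 6*sqrt(2)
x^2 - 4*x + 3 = (x - 3)*(x - 1)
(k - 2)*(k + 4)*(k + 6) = k^3 + 8*k^2 + 4*k - 48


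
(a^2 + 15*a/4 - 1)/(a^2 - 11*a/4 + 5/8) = 2*(a + 4)/(2*a - 5)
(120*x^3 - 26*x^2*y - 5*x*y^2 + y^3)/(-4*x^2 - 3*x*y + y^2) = (-30*x^2 - x*y + y^2)/(x + y)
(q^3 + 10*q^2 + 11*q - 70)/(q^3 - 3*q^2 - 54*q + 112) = (q + 5)/(q - 8)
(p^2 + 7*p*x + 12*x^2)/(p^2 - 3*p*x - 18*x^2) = (-p - 4*x)/(-p + 6*x)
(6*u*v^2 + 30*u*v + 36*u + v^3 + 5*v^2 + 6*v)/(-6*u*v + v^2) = (-6*u*v^2 - 30*u*v - 36*u - v^3 - 5*v^2 - 6*v)/(v*(6*u - v))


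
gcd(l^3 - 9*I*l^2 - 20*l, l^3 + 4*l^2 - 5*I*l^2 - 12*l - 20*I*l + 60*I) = l - 5*I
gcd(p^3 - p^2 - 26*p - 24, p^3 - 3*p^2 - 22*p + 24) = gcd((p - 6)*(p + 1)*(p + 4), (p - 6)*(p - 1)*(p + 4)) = p^2 - 2*p - 24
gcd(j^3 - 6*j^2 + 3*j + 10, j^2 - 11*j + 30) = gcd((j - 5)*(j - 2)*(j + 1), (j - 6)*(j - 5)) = j - 5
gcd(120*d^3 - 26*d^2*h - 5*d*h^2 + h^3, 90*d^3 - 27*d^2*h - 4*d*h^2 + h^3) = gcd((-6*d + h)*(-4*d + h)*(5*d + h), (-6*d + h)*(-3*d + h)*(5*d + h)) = 30*d^2 + d*h - h^2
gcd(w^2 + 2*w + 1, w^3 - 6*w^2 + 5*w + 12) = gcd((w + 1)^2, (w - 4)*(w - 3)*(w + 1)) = w + 1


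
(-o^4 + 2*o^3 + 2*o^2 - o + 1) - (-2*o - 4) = -o^4 + 2*o^3 + 2*o^2 + o + 5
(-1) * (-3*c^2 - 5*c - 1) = 3*c^2 + 5*c + 1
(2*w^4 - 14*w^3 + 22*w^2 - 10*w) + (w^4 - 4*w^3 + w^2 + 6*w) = 3*w^4 - 18*w^3 + 23*w^2 - 4*w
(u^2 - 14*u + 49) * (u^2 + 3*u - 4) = u^4 - 11*u^3 + 3*u^2 + 203*u - 196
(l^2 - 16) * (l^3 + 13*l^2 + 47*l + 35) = l^5 + 13*l^4 + 31*l^3 - 173*l^2 - 752*l - 560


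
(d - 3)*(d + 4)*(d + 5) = d^3 + 6*d^2 - 7*d - 60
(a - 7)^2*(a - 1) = a^3 - 15*a^2 + 63*a - 49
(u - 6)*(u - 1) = u^2 - 7*u + 6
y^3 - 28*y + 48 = (y - 4)*(y - 2)*(y + 6)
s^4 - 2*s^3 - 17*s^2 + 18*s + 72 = (s - 4)*(s - 3)*(s + 2)*(s + 3)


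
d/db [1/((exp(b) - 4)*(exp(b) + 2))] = 2*(1 - exp(b))*exp(b)/(exp(4*b) - 4*exp(3*b) - 12*exp(2*b) + 32*exp(b) + 64)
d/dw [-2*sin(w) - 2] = -2*cos(w)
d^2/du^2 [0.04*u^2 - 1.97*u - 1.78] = 0.0800000000000000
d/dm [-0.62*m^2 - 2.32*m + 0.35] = -1.24*m - 2.32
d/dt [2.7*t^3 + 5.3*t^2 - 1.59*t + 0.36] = 8.1*t^2 + 10.6*t - 1.59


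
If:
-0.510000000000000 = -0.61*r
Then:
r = 0.84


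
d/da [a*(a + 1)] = 2*a + 1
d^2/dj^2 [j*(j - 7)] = 2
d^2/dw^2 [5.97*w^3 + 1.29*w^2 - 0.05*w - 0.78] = 35.82*w + 2.58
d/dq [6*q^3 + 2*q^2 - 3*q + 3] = 18*q^2 + 4*q - 3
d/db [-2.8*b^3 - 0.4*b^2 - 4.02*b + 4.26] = -8.4*b^2 - 0.8*b - 4.02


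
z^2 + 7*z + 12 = (z + 3)*(z + 4)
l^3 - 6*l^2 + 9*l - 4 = (l - 4)*(l - 1)^2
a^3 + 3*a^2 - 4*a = a*(a - 1)*(a + 4)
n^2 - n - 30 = (n - 6)*(n + 5)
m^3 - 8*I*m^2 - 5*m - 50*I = (m - 5*I)^2*(m + 2*I)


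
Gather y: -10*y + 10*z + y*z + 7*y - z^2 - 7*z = y*(z - 3) - z^2 + 3*z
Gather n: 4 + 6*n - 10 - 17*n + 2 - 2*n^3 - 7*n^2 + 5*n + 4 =-2*n^3 - 7*n^2 - 6*n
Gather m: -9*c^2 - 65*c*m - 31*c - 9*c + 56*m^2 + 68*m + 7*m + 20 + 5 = -9*c^2 - 40*c + 56*m^2 + m*(75 - 65*c) + 25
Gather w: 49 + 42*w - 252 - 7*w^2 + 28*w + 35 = -7*w^2 + 70*w - 168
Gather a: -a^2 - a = -a^2 - a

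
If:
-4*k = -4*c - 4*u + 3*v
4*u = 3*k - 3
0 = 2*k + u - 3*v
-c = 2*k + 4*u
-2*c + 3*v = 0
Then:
No Solution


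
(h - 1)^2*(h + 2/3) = h^3 - 4*h^2/3 - h/3 + 2/3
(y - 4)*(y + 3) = y^2 - y - 12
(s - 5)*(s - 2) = s^2 - 7*s + 10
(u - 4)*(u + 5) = u^2 + u - 20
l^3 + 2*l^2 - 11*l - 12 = (l - 3)*(l + 1)*(l + 4)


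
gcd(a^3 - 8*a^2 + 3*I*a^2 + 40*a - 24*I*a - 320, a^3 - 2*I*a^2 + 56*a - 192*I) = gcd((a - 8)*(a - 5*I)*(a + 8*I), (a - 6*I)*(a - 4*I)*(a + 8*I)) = a + 8*I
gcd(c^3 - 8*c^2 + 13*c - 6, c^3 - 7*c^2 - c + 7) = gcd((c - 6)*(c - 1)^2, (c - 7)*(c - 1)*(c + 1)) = c - 1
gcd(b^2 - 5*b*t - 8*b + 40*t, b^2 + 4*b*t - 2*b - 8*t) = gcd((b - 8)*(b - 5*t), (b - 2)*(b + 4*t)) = 1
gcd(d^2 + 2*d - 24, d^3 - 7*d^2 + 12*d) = d - 4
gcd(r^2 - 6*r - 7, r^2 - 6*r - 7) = r^2 - 6*r - 7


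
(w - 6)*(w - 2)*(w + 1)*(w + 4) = w^4 - 3*w^3 - 24*w^2 + 28*w + 48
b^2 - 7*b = b*(b - 7)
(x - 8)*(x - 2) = x^2 - 10*x + 16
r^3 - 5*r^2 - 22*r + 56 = (r - 7)*(r - 2)*(r + 4)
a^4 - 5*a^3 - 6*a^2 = a^2*(a - 6)*(a + 1)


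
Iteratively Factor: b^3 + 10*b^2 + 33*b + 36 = (b + 4)*(b^2 + 6*b + 9) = (b + 3)*(b + 4)*(b + 3)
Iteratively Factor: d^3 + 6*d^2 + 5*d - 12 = (d + 4)*(d^2 + 2*d - 3) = (d + 3)*(d + 4)*(d - 1)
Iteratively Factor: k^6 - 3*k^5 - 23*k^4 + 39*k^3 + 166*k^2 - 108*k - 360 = (k + 3)*(k^5 - 6*k^4 - 5*k^3 + 54*k^2 + 4*k - 120) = (k - 5)*(k + 3)*(k^4 - k^3 - 10*k^2 + 4*k + 24) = (k - 5)*(k + 2)*(k + 3)*(k^3 - 3*k^2 - 4*k + 12) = (k - 5)*(k + 2)^2*(k + 3)*(k^2 - 5*k + 6) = (k - 5)*(k - 2)*(k + 2)^2*(k + 3)*(k - 3)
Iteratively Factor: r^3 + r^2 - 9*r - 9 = (r - 3)*(r^2 + 4*r + 3) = (r - 3)*(r + 3)*(r + 1)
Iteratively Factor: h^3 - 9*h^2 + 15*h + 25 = (h + 1)*(h^2 - 10*h + 25) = (h - 5)*(h + 1)*(h - 5)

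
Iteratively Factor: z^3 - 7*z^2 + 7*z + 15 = (z + 1)*(z^2 - 8*z + 15) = (z - 3)*(z + 1)*(z - 5)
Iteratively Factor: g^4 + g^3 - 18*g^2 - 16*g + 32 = (g + 4)*(g^3 - 3*g^2 - 6*g + 8) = (g + 2)*(g + 4)*(g^2 - 5*g + 4) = (g - 1)*(g + 2)*(g + 4)*(g - 4)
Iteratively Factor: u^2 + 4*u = (u + 4)*(u)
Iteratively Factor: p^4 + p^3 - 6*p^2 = (p)*(p^3 + p^2 - 6*p) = p*(p + 3)*(p^2 - 2*p) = p*(p - 2)*(p + 3)*(p)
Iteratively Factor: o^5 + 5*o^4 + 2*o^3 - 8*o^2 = (o)*(o^4 + 5*o^3 + 2*o^2 - 8*o) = o*(o + 2)*(o^3 + 3*o^2 - 4*o) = o^2*(o + 2)*(o^2 + 3*o - 4) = o^2*(o - 1)*(o + 2)*(o + 4)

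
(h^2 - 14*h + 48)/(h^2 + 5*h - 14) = (h^2 - 14*h + 48)/(h^2 + 5*h - 14)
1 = 1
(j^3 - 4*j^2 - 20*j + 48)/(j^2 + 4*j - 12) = (j^2 - 2*j - 24)/(j + 6)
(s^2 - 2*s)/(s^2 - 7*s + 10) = s/(s - 5)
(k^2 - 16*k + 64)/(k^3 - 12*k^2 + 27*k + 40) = (k - 8)/(k^2 - 4*k - 5)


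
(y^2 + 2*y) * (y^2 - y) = y^4 + y^3 - 2*y^2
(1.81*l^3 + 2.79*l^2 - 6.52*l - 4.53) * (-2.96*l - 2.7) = -5.3576*l^4 - 13.1454*l^3 + 11.7662*l^2 + 31.0128*l + 12.231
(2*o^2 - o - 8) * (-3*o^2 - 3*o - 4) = -6*o^4 - 3*o^3 + 19*o^2 + 28*o + 32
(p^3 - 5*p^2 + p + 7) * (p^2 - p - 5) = p^5 - 6*p^4 + p^3 + 31*p^2 - 12*p - 35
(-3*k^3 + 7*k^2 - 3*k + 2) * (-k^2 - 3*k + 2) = 3*k^5 + 2*k^4 - 24*k^3 + 21*k^2 - 12*k + 4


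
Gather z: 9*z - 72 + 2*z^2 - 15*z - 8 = 2*z^2 - 6*z - 80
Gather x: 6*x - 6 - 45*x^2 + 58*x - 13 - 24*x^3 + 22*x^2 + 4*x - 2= -24*x^3 - 23*x^2 + 68*x - 21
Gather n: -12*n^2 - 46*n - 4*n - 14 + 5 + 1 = -12*n^2 - 50*n - 8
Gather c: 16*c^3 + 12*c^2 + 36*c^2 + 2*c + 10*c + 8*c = 16*c^3 + 48*c^2 + 20*c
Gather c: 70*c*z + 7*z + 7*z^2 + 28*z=70*c*z + 7*z^2 + 35*z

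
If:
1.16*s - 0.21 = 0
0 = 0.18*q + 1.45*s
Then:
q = -1.46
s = 0.18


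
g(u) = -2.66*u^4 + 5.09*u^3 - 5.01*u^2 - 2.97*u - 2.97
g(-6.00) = -4712.31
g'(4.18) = -555.14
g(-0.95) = -11.20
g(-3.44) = -631.73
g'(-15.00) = 39493.08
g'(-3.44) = 645.33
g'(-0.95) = 29.45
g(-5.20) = -2783.58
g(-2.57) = -230.87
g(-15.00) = -152926.92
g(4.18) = -543.23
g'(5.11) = -1075.17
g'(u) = -10.64*u^3 + 15.27*u^2 - 10.02*u - 2.97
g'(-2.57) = 304.25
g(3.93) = -417.60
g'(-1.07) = 38.27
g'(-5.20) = 1958.10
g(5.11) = -1283.49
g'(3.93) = -452.34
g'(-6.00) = 2905.11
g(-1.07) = -15.25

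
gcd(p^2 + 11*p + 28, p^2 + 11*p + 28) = p^2 + 11*p + 28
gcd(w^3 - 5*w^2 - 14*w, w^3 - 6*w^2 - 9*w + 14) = w^2 - 5*w - 14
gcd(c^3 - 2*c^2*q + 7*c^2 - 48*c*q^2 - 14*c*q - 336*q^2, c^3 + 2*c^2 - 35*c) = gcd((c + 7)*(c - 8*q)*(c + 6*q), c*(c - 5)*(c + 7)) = c + 7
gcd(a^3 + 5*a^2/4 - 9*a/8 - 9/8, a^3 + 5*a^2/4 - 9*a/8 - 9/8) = a^3 + 5*a^2/4 - 9*a/8 - 9/8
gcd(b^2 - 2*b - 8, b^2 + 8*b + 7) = 1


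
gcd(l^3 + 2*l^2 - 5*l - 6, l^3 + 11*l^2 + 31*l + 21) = l^2 + 4*l + 3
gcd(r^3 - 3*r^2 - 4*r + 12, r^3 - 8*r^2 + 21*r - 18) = r^2 - 5*r + 6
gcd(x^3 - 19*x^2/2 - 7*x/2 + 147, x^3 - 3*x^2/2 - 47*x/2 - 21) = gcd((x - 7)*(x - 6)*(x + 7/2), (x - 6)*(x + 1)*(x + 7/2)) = x^2 - 5*x/2 - 21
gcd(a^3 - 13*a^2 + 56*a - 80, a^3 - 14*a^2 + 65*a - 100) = a^2 - 9*a + 20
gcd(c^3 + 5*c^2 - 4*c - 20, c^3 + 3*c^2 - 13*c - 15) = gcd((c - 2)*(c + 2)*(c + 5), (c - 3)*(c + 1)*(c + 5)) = c + 5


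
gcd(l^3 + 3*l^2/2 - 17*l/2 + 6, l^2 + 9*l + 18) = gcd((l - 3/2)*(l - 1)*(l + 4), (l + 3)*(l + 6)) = 1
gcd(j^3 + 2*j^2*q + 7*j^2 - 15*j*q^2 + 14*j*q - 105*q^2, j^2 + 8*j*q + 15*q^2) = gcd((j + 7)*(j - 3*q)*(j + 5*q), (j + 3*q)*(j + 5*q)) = j + 5*q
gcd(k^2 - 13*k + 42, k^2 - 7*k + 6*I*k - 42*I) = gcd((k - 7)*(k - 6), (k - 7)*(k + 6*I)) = k - 7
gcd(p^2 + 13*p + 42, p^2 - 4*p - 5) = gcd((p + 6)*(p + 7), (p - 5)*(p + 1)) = 1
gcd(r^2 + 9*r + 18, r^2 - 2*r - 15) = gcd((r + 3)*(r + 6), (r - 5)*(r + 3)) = r + 3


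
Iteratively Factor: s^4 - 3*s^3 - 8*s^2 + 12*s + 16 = (s - 4)*(s^3 + s^2 - 4*s - 4) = (s - 4)*(s + 1)*(s^2 - 4) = (s - 4)*(s + 1)*(s + 2)*(s - 2)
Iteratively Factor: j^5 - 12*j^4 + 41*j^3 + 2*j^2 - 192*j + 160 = (j + 2)*(j^4 - 14*j^3 + 69*j^2 - 136*j + 80) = (j - 4)*(j + 2)*(j^3 - 10*j^2 + 29*j - 20) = (j - 4)*(j - 1)*(j + 2)*(j^2 - 9*j + 20) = (j - 5)*(j - 4)*(j - 1)*(j + 2)*(j - 4)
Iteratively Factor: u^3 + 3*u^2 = (u)*(u^2 + 3*u) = u*(u + 3)*(u)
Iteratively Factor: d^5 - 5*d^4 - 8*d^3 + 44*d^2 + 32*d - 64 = (d - 4)*(d^4 - d^3 - 12*d^2 - 4*d + 16) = (d - 4)^2*(d^3 + 3*d^2 - 4) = (d - 4)^2*(d + 2)*(d^2 + d - 2) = (d - 4)^2*(d - 1)*(d + 2)*(d + 2)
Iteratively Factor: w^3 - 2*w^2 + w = (w - 1)*(w^2 - w) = (w - 1)^2*(w)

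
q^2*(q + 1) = q^3 + q^2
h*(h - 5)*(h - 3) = h^3 - 8*h^2 + 15*h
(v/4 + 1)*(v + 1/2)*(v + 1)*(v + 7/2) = v^4/4 + 9*v^3/4 + 103*v^2/16 + 99*v/16 + 7/4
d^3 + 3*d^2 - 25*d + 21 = (d - 3)*(d - 1)*(d + 7)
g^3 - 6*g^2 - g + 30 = (g - 5)*(g - 3)*(g + 2)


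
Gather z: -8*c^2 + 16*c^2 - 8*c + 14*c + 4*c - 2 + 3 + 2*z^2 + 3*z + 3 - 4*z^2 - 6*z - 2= 8*c^2 + 10*c - 2*z^2 - 3*z + 2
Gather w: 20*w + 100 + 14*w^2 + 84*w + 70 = 14*w^2 + 104*w + 170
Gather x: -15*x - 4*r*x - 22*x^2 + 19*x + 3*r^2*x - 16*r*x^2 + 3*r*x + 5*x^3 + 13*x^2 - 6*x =5*x^3 + x^2*(-16*r - 9) + x*(3*r^2 - r - 2)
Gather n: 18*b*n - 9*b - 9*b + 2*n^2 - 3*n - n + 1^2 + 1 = -18*b + 2*n^2 + n*(18*b - 4) + 2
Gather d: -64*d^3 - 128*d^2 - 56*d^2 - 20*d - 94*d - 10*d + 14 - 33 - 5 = -64*d^3 - 184*d^2 - 124*d - 24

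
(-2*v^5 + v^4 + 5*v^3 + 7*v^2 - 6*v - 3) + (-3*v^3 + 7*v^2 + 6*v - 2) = -2*v^5 + v^4 + 2*v^3 + 14*v^2 - 5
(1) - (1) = 0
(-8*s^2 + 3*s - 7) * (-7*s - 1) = 56*s^3 - 13*s^2 + 46*s + 7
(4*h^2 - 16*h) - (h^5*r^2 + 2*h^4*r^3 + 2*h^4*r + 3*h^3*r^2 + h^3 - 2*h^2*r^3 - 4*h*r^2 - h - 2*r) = -h^5*r^2 - 2*h^4*r^3 - 2*h^4*r - 3*h^3*r^2 - h^3 + 2*h^2*r^3 + 4*h^2 + 4*h*r^2 - 15*h + 2*r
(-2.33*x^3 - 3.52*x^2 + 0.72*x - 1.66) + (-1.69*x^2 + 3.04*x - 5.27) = -2.33*x^3 - 5.21*x^2 + 3.76*x - 6.93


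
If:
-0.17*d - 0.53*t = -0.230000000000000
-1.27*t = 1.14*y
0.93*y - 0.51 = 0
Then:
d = 2.89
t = -0.49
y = 0.55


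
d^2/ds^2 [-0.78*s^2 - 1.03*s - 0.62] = -1.56000000000000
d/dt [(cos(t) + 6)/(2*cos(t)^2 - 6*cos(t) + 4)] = (cos(t)^2 + 12*cos(t) - 20)*sin(t)/(2*(cos(t)^2 - 3*cos(t) + 2)^2)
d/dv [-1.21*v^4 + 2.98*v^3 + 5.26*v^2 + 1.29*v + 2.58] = -4.84*v^3 + 8.94*v^2 + 10.52*v + 1.29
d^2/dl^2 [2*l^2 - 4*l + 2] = 4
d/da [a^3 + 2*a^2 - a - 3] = 3*a^2 + 4*a - 1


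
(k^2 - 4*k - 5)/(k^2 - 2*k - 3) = (k - 5)/(k - 3)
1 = 1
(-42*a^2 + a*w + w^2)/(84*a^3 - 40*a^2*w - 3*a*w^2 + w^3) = (-42*a^2 + a*w + w^2)/(84*a^3 - 40*a^2*w - 3*a*w^2 + w^3)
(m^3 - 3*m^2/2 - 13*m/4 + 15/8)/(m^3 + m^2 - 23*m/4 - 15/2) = (m - 1/2)/(m + 2)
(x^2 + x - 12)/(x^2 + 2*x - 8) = (x - 3)/(x - 2)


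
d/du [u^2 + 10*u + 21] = 2*u + 10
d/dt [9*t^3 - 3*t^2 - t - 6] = 27*t^2 - 6*t - 1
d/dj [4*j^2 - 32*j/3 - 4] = 8*j - 32/3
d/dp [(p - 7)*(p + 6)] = 2*p - 1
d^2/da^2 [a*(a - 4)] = 2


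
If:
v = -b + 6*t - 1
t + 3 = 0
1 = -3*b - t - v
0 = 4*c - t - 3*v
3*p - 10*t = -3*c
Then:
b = 21/2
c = -183/8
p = 103/8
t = -3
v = -59/2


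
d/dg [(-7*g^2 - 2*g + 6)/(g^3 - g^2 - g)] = (7*g^4 + 4*g^3 - 13*g^2 + 12*g + 6)/(g^2*(g^4 - 2*g^3 - g^2 + 2*g + 1))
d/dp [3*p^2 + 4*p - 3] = 6*p + 4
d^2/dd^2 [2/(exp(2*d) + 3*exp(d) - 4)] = 2*(2*(2*exp(d) + 3)^2*exp(d) - (4*exp(d) + 3)*(exp(2*d) + 3*exp(d) - 4))*exp(d)/(exp(2*d) + 3*exp(d) - 4)^3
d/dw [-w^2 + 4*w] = 4 - 2*w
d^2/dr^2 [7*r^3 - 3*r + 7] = 42*r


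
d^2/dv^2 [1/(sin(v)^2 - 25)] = 2*(-2*sin(v)^4 - 47*sin(v)^2 + 25)/(sin(v)^2 - 25)^3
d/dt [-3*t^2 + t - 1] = 1 - 6*t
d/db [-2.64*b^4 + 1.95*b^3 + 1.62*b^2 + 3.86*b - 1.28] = -10.56*b^3 + 5.85*b^2 + 3.24*b + 3.86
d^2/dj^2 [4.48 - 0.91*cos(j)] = 0.91*cos(j)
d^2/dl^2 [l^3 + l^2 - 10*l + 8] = 6*l + 2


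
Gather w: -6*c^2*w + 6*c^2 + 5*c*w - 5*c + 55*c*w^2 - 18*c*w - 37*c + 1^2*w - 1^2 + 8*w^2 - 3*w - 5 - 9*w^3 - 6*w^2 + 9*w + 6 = 6*c^2 - 42*c - 9*w^3 + w^2*(55*c + 2) + w*(-6*c^2 - 13*c + 7)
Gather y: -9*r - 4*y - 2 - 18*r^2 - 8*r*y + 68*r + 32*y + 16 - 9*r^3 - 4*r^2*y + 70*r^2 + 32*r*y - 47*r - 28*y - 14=-9*r^3 + 52*r^2 + 12*r + y*(-4*r^2 + 24*r)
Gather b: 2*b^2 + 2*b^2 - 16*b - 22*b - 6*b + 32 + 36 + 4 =4*b^2 - 44*b + 72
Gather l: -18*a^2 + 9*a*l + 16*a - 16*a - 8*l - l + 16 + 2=-18*a^2 + l*(9*a - 9) + 18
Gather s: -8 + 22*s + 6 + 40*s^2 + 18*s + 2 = 40*s^2 + 40*s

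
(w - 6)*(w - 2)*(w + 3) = w^3 - 5*w^2 - 12*w + 36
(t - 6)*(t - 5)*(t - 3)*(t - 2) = t^4 - 16*t^3 + 91*t^2 - 216*t + 180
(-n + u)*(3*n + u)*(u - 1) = -3*n^2*u + 3*n^2 + 2*n*u^2 - 2*n*u + u^3 - u^2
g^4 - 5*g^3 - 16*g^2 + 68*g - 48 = (g - 6)*(g - 2)*(g - 1)*(g + 4)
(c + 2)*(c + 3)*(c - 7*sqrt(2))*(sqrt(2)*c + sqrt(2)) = sqrt(2)*c^4 - 14*c^3 + 6*sqrt(2)*c^3 - 84*c^2 + 11*sqrt(2)*c^2 - 154*c + 6*sqrt(2)*c - 84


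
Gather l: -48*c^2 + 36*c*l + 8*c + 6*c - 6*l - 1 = -48*c^2 + 14*c + l*(36*c - 6) - 1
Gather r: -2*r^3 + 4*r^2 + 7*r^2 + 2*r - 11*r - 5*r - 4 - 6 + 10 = -2*r^3 + 11*r^2 - 14*r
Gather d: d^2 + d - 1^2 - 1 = d^2 + d - 2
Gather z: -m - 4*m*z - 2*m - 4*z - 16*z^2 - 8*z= -3*m - 16*z^2 + z*(-4*m - 12)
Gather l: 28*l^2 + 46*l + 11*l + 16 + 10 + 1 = 28*l^2 + 57*l + 27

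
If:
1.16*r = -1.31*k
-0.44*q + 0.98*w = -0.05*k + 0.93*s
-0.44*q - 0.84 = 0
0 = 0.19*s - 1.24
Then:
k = 104.589473684211 - 19.6*w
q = -1.91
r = 22.1344827586207*w - 118.113974591652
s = 6.53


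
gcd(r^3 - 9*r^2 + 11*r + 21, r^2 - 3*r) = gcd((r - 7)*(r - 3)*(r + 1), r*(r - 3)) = r - 3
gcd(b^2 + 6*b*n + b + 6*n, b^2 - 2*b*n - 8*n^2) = 1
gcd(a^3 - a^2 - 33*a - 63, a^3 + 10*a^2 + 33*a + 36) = a^2 + 6*a + 9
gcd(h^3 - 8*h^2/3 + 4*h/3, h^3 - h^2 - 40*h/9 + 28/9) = h - 2/3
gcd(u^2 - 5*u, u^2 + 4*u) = u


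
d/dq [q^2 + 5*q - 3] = 2*q + 5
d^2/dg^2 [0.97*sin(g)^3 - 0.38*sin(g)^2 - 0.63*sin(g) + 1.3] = -0.097500000000001*sin(g) + 2.1825*sin(3*g) - 0.76*cos(2*g)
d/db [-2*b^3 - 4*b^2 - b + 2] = -6*b^2 - 8*b - 1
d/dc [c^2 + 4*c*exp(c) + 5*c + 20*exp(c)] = 4*c*exp(c) + 2*c + 24*exp(c) + 5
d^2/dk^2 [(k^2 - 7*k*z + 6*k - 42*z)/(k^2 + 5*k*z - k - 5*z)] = 2*((2*k + 5*z - 1)^2*(k^2 - 7*k*z + 6*k - 42*z) + (k^2 + 5*k*z - k - 5*z)^2 + (k^2 + 5*k*z - k - 5*z)*(-k^2 + 7*k*z - 6*k + 42*z - (2*k - 7*z + 6)*(2*k + 5*z - 1)))/(k^2 + 5*k*z - k - 5*z)^3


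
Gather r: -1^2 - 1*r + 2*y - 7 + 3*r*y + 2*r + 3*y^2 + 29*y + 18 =r*(3*y + 1) + 3*y^2 + 31*y + 10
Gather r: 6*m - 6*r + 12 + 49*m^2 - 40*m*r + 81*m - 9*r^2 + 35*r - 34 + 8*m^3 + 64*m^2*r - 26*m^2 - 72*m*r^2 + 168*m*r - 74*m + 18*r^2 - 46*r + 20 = 8*m^3 + 23*m^2 + 13*m + r^2*(9 - 72*m) + r*(64*m^2 + 128*m - 17) - 2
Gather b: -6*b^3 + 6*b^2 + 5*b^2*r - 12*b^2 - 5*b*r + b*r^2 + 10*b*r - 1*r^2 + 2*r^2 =-6*b^3 + b^2*(5*r - 6) + b*(r^2 + 5*r) + r^2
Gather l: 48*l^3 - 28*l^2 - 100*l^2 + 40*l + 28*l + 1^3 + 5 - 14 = 48*l^3 - 128*l^2 + 68*l - 8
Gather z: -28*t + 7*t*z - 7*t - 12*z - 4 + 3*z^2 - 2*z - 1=-35*t + 3*z^2 + z*(7*t - 14) - 5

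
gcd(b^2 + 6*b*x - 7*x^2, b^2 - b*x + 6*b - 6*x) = -b + x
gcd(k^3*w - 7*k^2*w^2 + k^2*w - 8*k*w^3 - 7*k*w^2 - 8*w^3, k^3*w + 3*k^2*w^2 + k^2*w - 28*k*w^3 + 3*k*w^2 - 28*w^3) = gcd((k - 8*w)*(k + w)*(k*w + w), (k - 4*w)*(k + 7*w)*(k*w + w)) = k*w + w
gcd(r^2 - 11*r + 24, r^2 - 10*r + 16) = r - 8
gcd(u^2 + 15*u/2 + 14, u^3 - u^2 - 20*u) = u + 4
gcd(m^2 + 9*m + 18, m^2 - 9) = m + 3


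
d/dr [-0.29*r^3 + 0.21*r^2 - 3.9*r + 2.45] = -0.87*r^2 + 0.42*r - 3.9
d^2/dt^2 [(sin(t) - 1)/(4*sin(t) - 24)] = 5*(-6*sin(t) + cos(t)^2 + 1)/(4*(sin(t) - 6)^3)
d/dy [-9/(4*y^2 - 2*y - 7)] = 18*(4*y - 1)/(-4*y^2 + 2*y + 7)^2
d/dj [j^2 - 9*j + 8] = 2*j - 9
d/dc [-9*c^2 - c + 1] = -18*c - 1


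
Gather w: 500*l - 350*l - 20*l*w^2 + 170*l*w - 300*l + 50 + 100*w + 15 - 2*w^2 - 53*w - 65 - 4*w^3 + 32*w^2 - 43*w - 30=-150*l - 4*w^3 + w^2*(30 - 20*l) + w*(170*l + 4) - 30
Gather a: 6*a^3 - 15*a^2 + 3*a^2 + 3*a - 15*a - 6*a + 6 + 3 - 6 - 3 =6*a^3 - 12*a^2 - 18*a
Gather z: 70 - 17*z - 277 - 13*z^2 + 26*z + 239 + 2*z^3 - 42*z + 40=2*z^3 - 13*z^2 - 33*z + 72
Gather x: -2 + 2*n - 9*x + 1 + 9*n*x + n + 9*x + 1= 9*n*x + 3*n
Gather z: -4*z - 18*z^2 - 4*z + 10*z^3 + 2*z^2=10*z^3 - 16*z^2 - 8*z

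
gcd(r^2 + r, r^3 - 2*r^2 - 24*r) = r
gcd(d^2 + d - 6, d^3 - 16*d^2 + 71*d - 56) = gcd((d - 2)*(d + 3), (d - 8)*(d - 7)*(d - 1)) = 1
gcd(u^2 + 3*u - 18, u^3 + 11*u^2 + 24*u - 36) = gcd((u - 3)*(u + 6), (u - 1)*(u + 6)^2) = u + 6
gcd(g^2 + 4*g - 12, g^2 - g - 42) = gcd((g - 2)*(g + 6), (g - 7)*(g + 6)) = g + 6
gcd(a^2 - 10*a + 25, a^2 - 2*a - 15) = a - 5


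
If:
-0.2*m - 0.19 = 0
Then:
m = -0.95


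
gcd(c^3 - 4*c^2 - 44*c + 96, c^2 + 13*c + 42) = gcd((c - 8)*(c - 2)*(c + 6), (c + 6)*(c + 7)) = c + 6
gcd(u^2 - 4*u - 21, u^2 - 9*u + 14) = u - 7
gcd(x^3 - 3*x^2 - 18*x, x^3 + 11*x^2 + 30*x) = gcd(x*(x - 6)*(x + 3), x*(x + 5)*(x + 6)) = x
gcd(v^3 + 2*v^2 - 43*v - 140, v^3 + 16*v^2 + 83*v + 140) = v^2 + 9*v + 20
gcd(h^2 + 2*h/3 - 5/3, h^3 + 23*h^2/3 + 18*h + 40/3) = h + 5/3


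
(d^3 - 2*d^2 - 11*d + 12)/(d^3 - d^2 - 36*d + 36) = (d^2 - d - 12)/(d^2 - 36)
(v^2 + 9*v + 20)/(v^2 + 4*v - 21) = (v^2 + 9*v + 20)/(v^2 + 4*v - 21)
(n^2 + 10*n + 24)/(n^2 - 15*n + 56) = (n^2 + 10*n + 24)/(n^2 - 15*n + 56)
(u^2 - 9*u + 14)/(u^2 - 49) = (u - 2)/(u + 7)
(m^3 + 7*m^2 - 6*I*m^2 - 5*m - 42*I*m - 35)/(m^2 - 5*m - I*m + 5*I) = (m^2 + m*(7 - 5*I) - 35*I)/(m - 5)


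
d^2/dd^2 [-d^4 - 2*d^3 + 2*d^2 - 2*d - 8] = -12*d^2 - 12*d + 4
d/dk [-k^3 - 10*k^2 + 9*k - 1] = -3*k^2 - 20*k + 9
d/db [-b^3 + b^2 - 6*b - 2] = -3*b^2 + 2*b - 6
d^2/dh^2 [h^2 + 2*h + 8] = 2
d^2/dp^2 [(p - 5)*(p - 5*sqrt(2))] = 2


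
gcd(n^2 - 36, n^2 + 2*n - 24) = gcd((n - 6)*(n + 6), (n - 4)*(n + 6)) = n + 6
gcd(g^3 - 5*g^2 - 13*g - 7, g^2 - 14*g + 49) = g - 7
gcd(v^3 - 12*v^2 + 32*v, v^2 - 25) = 1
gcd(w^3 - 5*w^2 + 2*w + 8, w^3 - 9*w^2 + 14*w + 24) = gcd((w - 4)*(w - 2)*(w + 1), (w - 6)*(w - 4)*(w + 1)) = w^2 - 3*w - 4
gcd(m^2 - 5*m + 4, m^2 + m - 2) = m - 1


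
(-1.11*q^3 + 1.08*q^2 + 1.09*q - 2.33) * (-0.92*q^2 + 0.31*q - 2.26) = 1.0212*q^5 - 1.3377*q^4 + 1.8406*q^3 + 0.0407000000000002*q^2 - 3.1857*q + 5.2658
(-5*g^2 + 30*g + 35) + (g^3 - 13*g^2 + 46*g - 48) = g^3 - 18*g^2 + 76*g - 13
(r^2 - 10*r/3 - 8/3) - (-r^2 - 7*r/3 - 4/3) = 2*r^2 - r - 4/3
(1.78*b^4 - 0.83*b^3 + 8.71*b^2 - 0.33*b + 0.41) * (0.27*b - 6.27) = 0.4806*b^5 - 11.3847*b^4 + 7.5558*b^3 - 54.7008*b^2 + 2.1798*b - 2.5707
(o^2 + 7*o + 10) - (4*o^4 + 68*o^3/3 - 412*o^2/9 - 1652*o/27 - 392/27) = -4*o^4 - 68*o^3/3 + 421*o^2/9 + 1841*o/27 + 662/27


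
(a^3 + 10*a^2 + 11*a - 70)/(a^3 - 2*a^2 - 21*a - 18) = (-a^3 - 10*a^2 - 11*a + 70)/(-a^3 + 2*a^2 + 21*a + 18)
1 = 1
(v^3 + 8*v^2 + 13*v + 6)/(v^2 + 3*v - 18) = (v^2 + 2*v + 1)/(v - 3)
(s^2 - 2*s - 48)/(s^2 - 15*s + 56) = (s + 6)/(s - 7)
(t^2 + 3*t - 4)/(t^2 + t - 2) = (t + 4)/(t + 2)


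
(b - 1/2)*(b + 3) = b^2 + 5*b/2 - 3/2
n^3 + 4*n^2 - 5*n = n*(n - 1)*(n + 5)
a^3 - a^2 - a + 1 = (a - 1)^2*(a + 1)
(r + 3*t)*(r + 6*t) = r^2 + 9*r*t + 18*t^2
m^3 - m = m*(m - 1)*(m + 1)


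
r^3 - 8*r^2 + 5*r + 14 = (r - 7)*(r - 2)*(r + 1)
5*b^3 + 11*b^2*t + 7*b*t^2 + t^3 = (b + t)^2*(5*b + t)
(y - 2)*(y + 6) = y^2 + 4*y - 12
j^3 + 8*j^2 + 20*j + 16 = (j + 2)^2*(j + 4)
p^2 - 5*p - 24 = (p - 8)*(p + 3)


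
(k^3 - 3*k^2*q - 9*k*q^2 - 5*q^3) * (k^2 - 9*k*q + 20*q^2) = k^5 - 12*k^4*q + 38*k^3*q^2 + 16*k^2*q^3 - 135*k*q^4 - 100*q^5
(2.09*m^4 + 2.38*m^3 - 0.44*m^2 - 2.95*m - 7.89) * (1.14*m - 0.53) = 2.3826*m^5 + 1.6055*m^4 - 1.763*m^3 - 3.1298*m^2 - 7.4311*m + 4.1817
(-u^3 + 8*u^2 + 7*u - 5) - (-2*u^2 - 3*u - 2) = -u^3 + 10*u^2 + 10*u - 3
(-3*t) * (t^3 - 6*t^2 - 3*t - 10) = -3*t^4 + 18*t^3 + 9*t^2 + 30*t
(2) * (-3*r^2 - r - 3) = -6*r^2 - 2*r - 6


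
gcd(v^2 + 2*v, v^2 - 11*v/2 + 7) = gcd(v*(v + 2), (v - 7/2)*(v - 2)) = 1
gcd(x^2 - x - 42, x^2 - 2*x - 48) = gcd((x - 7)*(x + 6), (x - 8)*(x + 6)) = x + 6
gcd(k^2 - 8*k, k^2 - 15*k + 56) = k - 8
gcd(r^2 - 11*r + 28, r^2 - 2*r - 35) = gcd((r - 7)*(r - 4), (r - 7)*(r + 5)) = r - 7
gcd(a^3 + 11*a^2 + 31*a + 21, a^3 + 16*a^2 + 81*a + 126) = a^2 + 10*a + 21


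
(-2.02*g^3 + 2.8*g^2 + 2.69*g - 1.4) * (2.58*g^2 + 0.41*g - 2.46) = -5.2116*g^5 + 6.3958*g^4 + 13.0574*g^3 - 9.3971*g^2 - 7.1914*g + 3.444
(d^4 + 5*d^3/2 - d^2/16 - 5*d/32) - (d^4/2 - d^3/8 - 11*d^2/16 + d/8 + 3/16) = d^4/2 + 21*d^3/8 + 5*d^2/8 - 9*d/32 - 3/16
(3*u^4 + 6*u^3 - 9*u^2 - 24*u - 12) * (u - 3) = 3*u^5 - 3*u^4 - 27*u^3 + 3*u^2 + 60*u + 36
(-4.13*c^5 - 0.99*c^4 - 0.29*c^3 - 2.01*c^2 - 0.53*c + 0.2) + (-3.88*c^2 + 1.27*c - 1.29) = -4.13*c^5 - 0.99*c^4 - 0.29*c^3 - 5.89*c^2 + 0.74*c - 1.09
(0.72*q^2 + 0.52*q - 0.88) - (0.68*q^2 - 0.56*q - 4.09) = 0.0399999999999999*q^2 + 1.08*q + 3.21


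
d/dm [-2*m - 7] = -2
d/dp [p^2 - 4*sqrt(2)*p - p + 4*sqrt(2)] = 2*p - 4*sqrt(2) - 1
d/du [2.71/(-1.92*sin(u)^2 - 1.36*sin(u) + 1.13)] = (10.4064*sin(u) + 3.6856)*cos(u)/(1.92*sin(u)^2 + 1.36*sin(u) - 1.13)^2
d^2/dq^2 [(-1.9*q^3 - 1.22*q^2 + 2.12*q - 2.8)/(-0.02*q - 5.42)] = (0.00152*q^3 + 1.23576*q^2 + 334.89096*q + 72.140272)/(8.0e-6*q^3 + 0.006504*q^2 + 1.762584*q + 159.220088)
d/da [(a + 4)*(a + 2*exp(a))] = 2*a*exp(a) + 2*a + 10*exp(a) + 4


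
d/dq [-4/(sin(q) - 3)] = 4*cos(q)/(sin(q) - 3)^2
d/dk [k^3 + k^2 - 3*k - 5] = 3*k^2 + 2*k - 3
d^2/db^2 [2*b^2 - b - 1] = 4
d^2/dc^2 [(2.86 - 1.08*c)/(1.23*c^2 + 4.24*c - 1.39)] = (-(1.08*c - 2.86)*(2.46*c + 4.24)*(4.92*c + 8.48) + (7.9704*c + 2.1228)*(1.23*c^2 + 4.24*c - 1.39))/(1.23*c^2 + 4.24*c - 1.39)^3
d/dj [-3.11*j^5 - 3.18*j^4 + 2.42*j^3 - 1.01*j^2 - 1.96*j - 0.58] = -15.55*j^4 - 12.72*j^3 + 7.26*j^2 - 2.02*j - 1.96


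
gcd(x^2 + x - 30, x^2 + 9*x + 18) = x + 6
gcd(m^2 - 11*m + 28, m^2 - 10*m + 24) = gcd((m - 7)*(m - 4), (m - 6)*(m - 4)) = m - 4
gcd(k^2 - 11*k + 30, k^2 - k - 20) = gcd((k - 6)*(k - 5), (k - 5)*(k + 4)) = k - 5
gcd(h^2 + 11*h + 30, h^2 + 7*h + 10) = h + 5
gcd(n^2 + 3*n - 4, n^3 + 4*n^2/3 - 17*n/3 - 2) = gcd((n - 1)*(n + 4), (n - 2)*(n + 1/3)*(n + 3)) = 1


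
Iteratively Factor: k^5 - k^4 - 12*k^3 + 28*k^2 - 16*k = (k)*(k^4 - k^3 - 12*k^2 + 28*k - 16) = k*(k - 2)*(k^3 + k^2 - 10*k + 8) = k*(k - 2)^2*(k^2 + 3*k - 4) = k*(k - 2)^2*(k - 1)*(k + 4)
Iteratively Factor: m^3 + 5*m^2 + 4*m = (m)*(m^2 + 5*m + 4) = m*(m + 1)*(m + 4)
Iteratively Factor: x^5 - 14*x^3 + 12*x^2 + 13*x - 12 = (x + 4)*(x^4 - 4*x^3 + 2*x^2 + 4*x - 3) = (x - 3)*(x + 4)*(x^3 - x^2 - x + 1) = (x - 3)*(x + 1)*(x + 4)*(x^2 - 2*x + 1) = (x - 3)*(x - 1)*(x + 1)*(x + 4)*(x - 1)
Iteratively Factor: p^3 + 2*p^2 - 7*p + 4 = (p + 4)*(p^2 - 2*p + 1) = (p - 1)*(p + 4)*(p - 1)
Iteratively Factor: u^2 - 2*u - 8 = (u + 2)*(u - 4)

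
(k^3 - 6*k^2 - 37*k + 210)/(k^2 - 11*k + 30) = (k^2 - k - 42)/(k - 6)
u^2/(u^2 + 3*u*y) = u/(u + 3*y)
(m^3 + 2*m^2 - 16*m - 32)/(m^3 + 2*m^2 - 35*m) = (m^3 + 2*m^2 - 16*m - 32)/(m*(m^2 + 2*m - 35))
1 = 1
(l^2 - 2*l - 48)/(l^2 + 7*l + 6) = (l - 8)/(l + 1)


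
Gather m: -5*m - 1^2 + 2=1 - 5*m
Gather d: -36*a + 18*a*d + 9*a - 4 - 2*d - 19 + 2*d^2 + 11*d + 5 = -27*a + 2*d^2 + d*(18*a + 9) - 18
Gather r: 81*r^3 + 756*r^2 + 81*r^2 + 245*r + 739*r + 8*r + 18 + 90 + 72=81*r^3 + 837*r^2 + 992*r + 180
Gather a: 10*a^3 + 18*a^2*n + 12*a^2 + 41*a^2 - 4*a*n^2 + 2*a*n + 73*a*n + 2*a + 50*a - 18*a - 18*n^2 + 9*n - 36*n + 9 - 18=10*a^3 + a^2*(18*n + 53) + a*(-4*n^2 + 75*n + 34) - 18*n^2 - 27*n - 9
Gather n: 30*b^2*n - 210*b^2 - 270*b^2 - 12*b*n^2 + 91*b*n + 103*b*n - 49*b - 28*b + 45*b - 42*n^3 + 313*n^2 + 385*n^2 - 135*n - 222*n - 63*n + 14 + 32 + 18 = -480*b^2 - 32*b - 42*n^3 + n^2*(698 - 12*b) + n*(30*b^2 + 194*b - 420) + 64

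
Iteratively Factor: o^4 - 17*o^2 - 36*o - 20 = (o + 1)*(o^3 - o^2 - 16*o - 20) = (o - 5)*(o + 1)*(o^2 + 4*o + 4) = (o - 5)*(o + 1)*(o + 2)*(o + 2)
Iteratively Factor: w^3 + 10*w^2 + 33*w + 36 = (w + 3)*(w^2 + 7*w + 12) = (w + 3)^2*(w + 4)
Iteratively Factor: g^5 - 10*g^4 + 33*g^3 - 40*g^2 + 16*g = (g - 4)*(g^4 - 6*g^3 + 9*g^2 - 4*g) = g*(g - 4)*(g^3 - 6*g^2 + 9*g - 4) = g*(g - 4)*(g - 1)*(g^2 - 5*g + 4) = g*(g - 4)^2*(g - 1)*(g - 1)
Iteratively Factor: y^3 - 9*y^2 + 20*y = (y - 4)*(y^2 - 5*y) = (y - 5)*(y - 4)*(y)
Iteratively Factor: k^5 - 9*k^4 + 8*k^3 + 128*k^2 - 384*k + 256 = (k + 4)*(k^4 - 13*k^3 + 60*k^2 - 112*k + 64) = (k - 4)*(k + 4)*(k^3 - 9*k^2 + 24*k - 16) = (k - 4)*(k - 1)*(k + 4)*(k^2 - 8*k + 16) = (k - 4)^2*(k - 1)*(k + 4)*(k - 4)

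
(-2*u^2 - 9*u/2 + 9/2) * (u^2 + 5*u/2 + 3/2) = -2*u^4 - 19*u^3/2 - 39*u^2/4 + 9*u/2 + 27/4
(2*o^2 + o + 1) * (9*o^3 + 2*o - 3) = 18*o^5 + 9*o^4 + 13*o^3 - 4*o^2 - o - 3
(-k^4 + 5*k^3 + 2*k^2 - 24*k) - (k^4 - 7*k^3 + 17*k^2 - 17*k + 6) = -2*k^4 + 12*k^3 - 15*k^2 - 7*k - 6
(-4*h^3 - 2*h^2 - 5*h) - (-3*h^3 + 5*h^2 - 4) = -h^3 - 7*h^2 - 5*h + 4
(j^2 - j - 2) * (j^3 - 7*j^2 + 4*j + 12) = j^5 - 8*j^4 + 9*j^3 + 22*j^2 - 20*j - 24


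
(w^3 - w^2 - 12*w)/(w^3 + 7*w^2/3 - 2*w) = 3*(w - 4)/(3*w - 2)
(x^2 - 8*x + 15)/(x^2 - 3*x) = (x - 5)/x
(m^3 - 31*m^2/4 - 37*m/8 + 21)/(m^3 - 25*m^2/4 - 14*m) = (m - 3/2)/m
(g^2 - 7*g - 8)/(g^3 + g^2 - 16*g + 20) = (g^2 - 7*g - 8)/(g^3 + g^2 - 16*g + 20)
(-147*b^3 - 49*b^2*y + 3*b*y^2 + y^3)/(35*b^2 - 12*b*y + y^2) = (21*b^2 + 10*b*y + y^2)/(-5*b + y)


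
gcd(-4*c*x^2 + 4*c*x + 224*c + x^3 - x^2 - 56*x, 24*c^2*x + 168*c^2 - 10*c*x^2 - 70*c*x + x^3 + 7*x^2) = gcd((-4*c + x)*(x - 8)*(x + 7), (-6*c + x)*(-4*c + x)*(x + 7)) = -4*c*x - 28*c + x^2 + 7*x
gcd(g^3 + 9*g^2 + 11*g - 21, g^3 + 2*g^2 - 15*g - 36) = g + 3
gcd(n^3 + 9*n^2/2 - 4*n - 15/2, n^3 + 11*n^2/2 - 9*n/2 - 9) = n^2 - n/2 - 3/2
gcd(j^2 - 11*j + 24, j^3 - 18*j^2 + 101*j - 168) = j^2 - 11*j + 24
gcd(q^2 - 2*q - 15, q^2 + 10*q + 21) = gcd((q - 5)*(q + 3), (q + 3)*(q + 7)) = q + 3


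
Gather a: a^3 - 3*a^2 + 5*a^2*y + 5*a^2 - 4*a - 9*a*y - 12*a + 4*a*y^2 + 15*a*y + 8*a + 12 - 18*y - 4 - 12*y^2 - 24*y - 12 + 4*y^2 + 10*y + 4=a^3 + a^2*(5*y + 2) + a*(4*y^2 + 6*y - 8) - 8*y^2 - 32*y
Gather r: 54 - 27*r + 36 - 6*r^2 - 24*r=-6*r^2 - 51*r + 90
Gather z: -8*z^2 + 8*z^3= 8*z^3 - 8*z^2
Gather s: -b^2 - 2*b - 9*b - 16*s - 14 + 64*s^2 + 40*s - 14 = -b^2 - 11*b + 64*s^2 + 24*s - 28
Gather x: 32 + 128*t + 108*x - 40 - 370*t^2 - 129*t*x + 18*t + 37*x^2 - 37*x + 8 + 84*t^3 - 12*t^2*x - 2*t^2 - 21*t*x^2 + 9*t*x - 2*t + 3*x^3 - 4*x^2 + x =84*t^3 - 372*t^2 + 144*t + 3*x^3 + x^2*(33 - 21*t) + x*(-12*t^2 - 120*t + 72)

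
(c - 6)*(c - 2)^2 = c^3 - 10*c^2 + 28*c - 24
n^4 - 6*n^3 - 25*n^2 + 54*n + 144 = (n - 8)*(n - 3)*(n + 2)*(n + 3)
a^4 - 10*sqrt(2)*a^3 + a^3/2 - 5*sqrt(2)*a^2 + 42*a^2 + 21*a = a*(a + 1/2)*(a - 7*sqrt(2))*(a - 3*sqrt(2))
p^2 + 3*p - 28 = (p - 4)*(p + 7)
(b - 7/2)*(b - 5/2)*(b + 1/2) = b^3 - 11*b^2/2 + 23*b/4 + 35/8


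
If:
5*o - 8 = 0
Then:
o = 8/5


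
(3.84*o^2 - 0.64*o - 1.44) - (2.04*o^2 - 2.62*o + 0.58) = 1.8*o^2 + 1.98*o - 2.02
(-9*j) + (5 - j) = 5 - 10*j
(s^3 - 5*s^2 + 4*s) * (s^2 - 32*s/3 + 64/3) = s^5 - 47*s^4/3 + 236*s^3/3 - 448*s^2/3 + 256*s/3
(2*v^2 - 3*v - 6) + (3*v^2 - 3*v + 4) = 5*v^2 - 6*v - 2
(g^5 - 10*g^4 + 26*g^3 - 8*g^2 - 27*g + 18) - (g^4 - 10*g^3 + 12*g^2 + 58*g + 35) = g^5 - 11*g^4 + 36*g^3 - 20*g^2 - 85*g - 17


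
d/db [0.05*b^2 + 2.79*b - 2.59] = 0.1*b + 2.79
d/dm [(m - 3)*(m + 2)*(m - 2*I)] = 3*m^2 + m*(-2 - 4*I) - 6 + 2*I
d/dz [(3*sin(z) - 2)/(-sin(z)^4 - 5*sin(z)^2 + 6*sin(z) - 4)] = (9*sin(z)^3 - 8*sin(z)^2 + 15*sin(z) - 20)*sin(z)*cos(z)/(sin(z)^4 + 5*sin(z)^2 - 6*sin(z) + 4)^2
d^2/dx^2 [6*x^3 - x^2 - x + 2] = 36*x - 2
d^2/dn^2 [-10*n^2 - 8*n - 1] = -20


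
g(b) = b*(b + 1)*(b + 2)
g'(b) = b*(b + 1) + b*(b + 2) + (b + 1)*(b + 2) = 3*b^2 + 6*b + 2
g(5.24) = 236.73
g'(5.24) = 115.81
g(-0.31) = -0.36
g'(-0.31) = 0.43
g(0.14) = 0.34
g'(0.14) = 2.90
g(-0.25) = -0.33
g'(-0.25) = 0.69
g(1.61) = 15.17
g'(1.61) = 19.44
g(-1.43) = 0.35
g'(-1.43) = -0.45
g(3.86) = 109.93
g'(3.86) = 69.86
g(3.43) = 82.51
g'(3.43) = 57.87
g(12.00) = 2184.00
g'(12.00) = 506.00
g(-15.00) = -2730.00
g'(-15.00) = 587.00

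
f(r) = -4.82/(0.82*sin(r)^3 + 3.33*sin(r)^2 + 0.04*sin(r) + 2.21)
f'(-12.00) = 1.60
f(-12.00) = -1.45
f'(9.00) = -1.73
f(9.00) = -1.69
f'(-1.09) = -0.49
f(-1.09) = -1.14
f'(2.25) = -0.94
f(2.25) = -1.04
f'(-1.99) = 0.42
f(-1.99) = -1.11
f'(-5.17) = 0.56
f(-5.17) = -0.87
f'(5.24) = -0.55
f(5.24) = -1.17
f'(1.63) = -0.06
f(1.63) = -0.76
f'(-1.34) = -0.22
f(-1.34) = -1.05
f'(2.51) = -1.48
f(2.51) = -1.35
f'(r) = -4.82*(-2.46*sin(r)^2*cos(r) - 6.66*sin(r)*cos(r) - 0.04*cos(r))/(0.82*sin(r)^3 + 3.33*sin(r)^2 + 0.04*sin(r) + 2.21)^2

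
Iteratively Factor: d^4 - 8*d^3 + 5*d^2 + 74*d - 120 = (d - 4)*(d^3 - 4*d^2 - 11*d + 30) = (d - 4)*(d + 3)*(d^2 - 7*d + 10) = (d - 4)*(d - 2)*(d + 3)*(d - 5)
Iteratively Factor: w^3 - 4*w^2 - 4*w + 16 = (w - 2)*(w^2 - 2*w - 8) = (w - 4)*(w - 2)*(w + 2)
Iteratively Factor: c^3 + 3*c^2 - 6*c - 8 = (c + 1)*(c^2 + 2*c - 8) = (c + 1)*(c + 4)*(c - 2)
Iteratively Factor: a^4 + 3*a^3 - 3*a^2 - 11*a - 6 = (a - 2)*(a^3 + 5*a^2 + 7*a + 3) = (a - 2)*(a + 1)*(a^2 + 4*a + 3) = (a - 2)*(a + 1)^2*(a + 3)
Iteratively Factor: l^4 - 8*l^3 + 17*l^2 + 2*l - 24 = (l - 3)*(l^3 - 5*l^2 + 2*l + 8) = (l - 4)*(l - 3)*(l^2 - l - 2) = (l - 4)*(l - 3)*(l - 2)*(l + 1)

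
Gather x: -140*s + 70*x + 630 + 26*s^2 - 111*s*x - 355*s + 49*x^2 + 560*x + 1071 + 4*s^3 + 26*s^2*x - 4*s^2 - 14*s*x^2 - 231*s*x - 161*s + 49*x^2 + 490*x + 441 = 4*s^3 + 22*s^2 - 656*s + x^2*(98 - 14*s) + x*(26*s^2 - 342*s + 1120) + 2142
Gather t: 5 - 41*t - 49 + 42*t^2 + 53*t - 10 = 42*t^2 + 12*t - 54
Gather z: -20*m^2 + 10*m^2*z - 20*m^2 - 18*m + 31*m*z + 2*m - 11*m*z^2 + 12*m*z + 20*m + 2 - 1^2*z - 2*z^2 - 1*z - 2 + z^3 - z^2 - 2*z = -40*m^2 + 4*m + z^3 + z^2*(-11*m - 3) + z*(10*m^2 + 43*m - 4)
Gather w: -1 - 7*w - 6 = -7*w - 7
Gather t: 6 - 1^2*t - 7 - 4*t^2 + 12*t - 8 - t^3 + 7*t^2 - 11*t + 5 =-t^3 + 3*t^2 - 4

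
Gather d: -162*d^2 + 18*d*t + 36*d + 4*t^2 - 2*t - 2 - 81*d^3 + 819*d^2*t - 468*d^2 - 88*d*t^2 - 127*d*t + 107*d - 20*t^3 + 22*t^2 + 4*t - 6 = -81*d^3 + d^2*(819*t - 630) + d*(-88*t^2 - 109*t + 143) - 20*t^3 + 26*t^2 + 2*t - 8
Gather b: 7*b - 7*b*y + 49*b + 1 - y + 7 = b*(56 - 7*y) - y + 8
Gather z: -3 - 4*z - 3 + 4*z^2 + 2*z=4*z^2 - 2*z - 6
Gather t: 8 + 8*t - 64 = 8*t - 56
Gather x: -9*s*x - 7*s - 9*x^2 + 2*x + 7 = -7*s - 9*x^2 + x*(2 - 9*s) + 7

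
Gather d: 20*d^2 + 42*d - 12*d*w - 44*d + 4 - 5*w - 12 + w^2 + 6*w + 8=20*d^2 + d*(-12*w - 2) + w^2 + w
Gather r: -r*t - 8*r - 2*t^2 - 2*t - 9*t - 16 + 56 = r*(-t - 8) - 2*t^2 - 11*t + 40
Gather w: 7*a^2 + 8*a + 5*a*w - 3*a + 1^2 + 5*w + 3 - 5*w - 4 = 7*a^2 + 5*a*w + 5*a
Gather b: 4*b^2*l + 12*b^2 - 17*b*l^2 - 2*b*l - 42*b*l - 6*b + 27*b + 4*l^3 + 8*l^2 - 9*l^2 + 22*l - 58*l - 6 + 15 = b^2*(4*l + 12) + b*(-17*l^2 - 44*l + 21) + 4*l^3 - l^2 - 36*l + 9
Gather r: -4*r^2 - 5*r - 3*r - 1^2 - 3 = -4*r^2 - 8*r - 4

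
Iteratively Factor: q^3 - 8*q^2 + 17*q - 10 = (q - 1)*(q^2 - 7*q + 10) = (q - 2)*(q - 1)*(q - 5)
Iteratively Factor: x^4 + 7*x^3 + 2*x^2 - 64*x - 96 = (x + 4)*(x^3 + 3*x^2 - 10*x - 24) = (x + 2)*(x + 4)*(x^2 + x - 12) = (x + 2)*(x + 4)^2*(x - 3)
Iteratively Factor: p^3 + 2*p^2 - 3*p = (p)*(p^2 + 2*p - 3) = p*(p + 3)*(p - 1)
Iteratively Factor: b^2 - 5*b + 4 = (b - 4)*(b - 1)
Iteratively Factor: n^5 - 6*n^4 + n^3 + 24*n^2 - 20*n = (n - 1)*(n^4 - 5*n^3 - 4*n^2 + 20*n) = (n - 2)*(n - 1)*(n^3 - 3*n^2 - 10*n) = (n - 5)*(n - 2)*(n - 1)*(n^2 + 2*n) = (n - 5)*(n - 2)*(n - 1)*(n + 2)*(n)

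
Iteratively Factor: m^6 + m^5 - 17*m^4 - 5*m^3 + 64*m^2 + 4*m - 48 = (m + 2)*(m^5 - m^4 - 15*m^3 + 25*m^2 + 14*m - 24) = (m + 2)*(m + 4)*(m^4 - 5*m^3 + 5*m^2 + 5*m - 6) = (m - 3)*(m + 2)*(m + 4)*(m^3 - 2*m^2 - m + 2) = (m - 3)*(m - 2)*(m + 2)*(m + 4)*(m^2 - 1) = (m - 3)*(m - 2)*(m + 1)*(m + 2)*(m + 4)*(m - 1)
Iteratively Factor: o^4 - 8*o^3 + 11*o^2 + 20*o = (o)*(o^3 - 8*o^2 + 11*o + 20) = o*(o - 5)*(o^2 - 3*o - 4) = o*(o - 5)*(o - 4)*(o + 1)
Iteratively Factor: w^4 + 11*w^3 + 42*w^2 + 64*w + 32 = (w + 1)*(w^3 + 10*w^2 + 32*w + 32) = (w + 1)*(w + 2)*(w^2 + 8*w + 16) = (w + 1)*(w + 2)*(w + 4)*(w + 4)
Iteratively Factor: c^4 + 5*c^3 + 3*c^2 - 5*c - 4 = (c + 4)*(c^3 + c^2 - c - 1) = (c + 1)*(c + 4)*(c^2 - 1) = (c - 1)*(c + 1)*(c + 4)*(c + 1)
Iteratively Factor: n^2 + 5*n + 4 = (n + 1)*(n + 4)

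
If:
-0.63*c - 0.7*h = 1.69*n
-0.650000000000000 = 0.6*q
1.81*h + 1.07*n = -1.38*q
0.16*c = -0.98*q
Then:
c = 6.64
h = 3.03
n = -3.73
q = -1.08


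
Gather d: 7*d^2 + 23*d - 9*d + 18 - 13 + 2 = 7*d^2 + 14*d + 7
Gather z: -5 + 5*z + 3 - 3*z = 2*z - 2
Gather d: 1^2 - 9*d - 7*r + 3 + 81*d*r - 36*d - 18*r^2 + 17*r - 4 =d*(81*r - 45) - 18*r^2 + 10*r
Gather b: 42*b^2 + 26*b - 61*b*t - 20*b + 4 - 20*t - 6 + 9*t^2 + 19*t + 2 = 42*b^2 + b*(6 - 61*t) + 9*t^2 - t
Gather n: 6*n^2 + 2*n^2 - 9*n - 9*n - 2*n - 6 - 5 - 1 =8*n^2 - 20*n - 12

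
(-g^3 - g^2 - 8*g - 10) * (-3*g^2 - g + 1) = 3*g^5 + 4*g^4 + 24*g^3 + 37*g^2 + 2*g - 10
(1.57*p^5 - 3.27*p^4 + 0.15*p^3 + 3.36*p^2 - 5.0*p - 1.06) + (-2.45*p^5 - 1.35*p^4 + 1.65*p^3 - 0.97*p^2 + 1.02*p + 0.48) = -0.88*p^5 - 4.62*p^4 + 1.8*p^3 + 2.39*p^2 - 3.98*p - 0.58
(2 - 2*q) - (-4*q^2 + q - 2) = 4*q^2 - 3*q + 4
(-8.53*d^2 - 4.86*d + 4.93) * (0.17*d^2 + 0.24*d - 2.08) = -1.4501*d^4 - 2.8734*d^3 + 17.4141*d^2 + 11.292*d - 10.2544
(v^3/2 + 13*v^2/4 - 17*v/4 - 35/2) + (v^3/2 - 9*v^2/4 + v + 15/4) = v^3 + v^2 - 13*v/4 - 55/4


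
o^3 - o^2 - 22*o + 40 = (o - 4)*(o - 2)*(o + 5)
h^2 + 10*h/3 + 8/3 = (h + 4/3)*(h + 2)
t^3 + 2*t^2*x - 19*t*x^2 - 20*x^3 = (t - 4*x)*(t + x)*(t + 5*x)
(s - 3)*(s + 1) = s^2 - 2*s - 3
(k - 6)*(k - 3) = k^2 - 9*k + 18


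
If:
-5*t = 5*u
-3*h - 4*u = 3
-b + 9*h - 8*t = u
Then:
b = -5*u - 9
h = -4*u/3 - 1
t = -u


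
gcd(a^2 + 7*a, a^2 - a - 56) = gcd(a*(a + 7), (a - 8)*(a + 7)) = a + 7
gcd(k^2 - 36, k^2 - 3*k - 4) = 1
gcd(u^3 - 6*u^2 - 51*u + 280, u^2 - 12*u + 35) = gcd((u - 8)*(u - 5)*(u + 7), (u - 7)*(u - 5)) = u - 5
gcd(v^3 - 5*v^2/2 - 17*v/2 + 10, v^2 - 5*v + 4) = v^2 - 5*v + 4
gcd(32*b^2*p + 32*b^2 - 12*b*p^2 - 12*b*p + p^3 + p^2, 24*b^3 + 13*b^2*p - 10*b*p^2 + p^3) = -8*b + p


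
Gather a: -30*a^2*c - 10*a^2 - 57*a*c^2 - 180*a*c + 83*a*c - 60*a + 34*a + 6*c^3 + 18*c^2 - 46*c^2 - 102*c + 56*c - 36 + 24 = a^2*(-30*c - 10) + a*(-57*c^2 - 97*c - 26) + 6*c^3 - 28*c^2 - 46*c - 12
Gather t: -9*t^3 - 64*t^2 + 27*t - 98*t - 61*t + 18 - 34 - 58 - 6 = -9*t^3 - 64*t^2 - 132*t - 80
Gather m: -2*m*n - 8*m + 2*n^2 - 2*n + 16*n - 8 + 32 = m*(-2*n - 8) + 2*n^2 + 14*n + 24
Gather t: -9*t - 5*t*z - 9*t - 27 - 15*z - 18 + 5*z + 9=t*(-5*z - 18) - 10*z - 36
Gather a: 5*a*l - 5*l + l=5*a*l - 4*l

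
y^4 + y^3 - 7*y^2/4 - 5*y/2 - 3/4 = (y - 3/2)*(y + 1/2)*(y + 1)^2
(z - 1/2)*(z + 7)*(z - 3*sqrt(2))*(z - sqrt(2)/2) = z^4 - 7*sqrt(2)*z^3/2 + 13*z^3/2 - 91*sqrt(2)*z^2/4 - z^2/2 + 49*sqrt(2)*z/4 + 39*z/2 - 21/2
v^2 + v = v*(v + 1)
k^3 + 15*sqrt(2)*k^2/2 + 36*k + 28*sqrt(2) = (k + 2*sqrt(2))^2*(k + 7*sqrt(2)/2)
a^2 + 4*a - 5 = (a - 1)*(a + 5)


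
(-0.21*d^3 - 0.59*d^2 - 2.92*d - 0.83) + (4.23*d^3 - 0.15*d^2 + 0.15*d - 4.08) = 4.02*d^3 - 0.74*d^2 - 2.77*d - 4.91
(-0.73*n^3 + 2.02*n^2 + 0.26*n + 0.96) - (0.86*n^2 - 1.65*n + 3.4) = -0.73*n^3 + 1.16*n^2 + 1.91*n - 2.44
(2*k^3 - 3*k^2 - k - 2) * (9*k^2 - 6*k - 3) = 18*k^5 - 39*k^4 + 3*k^3 - 3*k^2 + 15*k + 6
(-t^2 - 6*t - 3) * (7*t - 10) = -7*t^3 - 32*t^2 + 39*t + 30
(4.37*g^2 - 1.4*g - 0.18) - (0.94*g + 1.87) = 4.37*g^2 - 2.34*g - 2.05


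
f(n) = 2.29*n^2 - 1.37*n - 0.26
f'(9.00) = 39.85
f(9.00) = 172.90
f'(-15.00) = -70.07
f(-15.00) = 535.54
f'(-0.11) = -1.87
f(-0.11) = -0.08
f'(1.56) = 5.77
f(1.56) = 3.18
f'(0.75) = 2.06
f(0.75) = 0.00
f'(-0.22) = -2.38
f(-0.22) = 0.15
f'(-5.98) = -28.76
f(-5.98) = 89.82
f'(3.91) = 16.54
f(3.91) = 29.39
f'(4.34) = 18.51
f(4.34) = 36.93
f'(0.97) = 3.07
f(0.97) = 0.57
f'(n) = 4.58*n - 1.37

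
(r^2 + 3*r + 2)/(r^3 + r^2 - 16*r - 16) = (r + 2)/(r^2 - 16)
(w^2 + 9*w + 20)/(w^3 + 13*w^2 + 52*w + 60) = (w + 4)/(w^2 + 8*w + 12)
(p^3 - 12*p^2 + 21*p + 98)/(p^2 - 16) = (p^3 - 12*p^2 + 21*p + 98)/(p^2 - 16)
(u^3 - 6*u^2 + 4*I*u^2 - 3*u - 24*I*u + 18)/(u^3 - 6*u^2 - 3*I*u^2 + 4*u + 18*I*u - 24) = (u + 3*I)/(u - 4*I)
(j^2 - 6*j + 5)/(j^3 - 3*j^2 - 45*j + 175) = (j - 1)/(j^2 + 2*j - 35)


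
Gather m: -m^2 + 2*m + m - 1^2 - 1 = -m^2 + 3*m - 2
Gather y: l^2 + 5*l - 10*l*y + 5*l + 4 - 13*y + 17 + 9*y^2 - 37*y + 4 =l^2 + 10*l + 9*y^2 + y*(-10*l - 50) + 25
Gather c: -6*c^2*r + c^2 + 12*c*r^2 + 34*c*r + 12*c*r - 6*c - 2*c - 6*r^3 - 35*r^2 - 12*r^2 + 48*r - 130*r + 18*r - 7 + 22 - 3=c^2*(1 - 6*r) + c*(12*r^2 + 46*r - 8) - 6*r^3 - 47*r^2 - 64*r + 12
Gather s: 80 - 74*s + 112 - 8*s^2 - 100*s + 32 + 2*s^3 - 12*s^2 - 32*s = 2*s^3 - 20*s^2 - 206*s + 224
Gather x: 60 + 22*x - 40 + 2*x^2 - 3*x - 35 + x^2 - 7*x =3*x^2 + 12*x - 15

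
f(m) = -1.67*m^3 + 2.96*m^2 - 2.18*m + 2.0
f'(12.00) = -652.58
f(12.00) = -2483.68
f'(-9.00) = -461.27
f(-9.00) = 1478.81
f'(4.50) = -76.99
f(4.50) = -100.05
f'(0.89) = -0.88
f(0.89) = 1.23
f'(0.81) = -0.67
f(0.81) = 1.29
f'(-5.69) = -198.07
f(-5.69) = 417.88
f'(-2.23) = -40.30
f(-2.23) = 40.10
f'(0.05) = -1.90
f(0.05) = 1.90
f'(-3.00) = -65.03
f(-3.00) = 80.27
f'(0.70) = -0.49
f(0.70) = 1.35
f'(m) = -5.01*m^2 + 5.92*m - 2.18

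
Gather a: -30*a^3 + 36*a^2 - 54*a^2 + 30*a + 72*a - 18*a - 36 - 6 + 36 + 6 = -30*a^3 - 18*a^2 + 84*a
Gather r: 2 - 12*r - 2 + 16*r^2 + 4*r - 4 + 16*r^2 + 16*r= 32*r^2 + 8*r - 4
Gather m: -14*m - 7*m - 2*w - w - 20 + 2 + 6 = -21*m - 3*w - 12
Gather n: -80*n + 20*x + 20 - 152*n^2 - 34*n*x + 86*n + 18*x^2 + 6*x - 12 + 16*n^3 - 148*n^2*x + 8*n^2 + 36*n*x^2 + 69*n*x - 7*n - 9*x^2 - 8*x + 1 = 16*n^3 + n^2*(-148*x - 144) + n*(36*x^2 + 35*x - 1) + 9*x^2 + 18*x + 9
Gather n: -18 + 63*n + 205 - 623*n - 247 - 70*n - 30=-630*n - 90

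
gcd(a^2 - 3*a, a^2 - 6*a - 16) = 1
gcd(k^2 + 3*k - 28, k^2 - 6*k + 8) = k - 4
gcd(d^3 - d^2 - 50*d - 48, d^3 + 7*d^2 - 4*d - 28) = 1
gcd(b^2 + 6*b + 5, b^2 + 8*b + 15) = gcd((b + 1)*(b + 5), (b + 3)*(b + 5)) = b + 5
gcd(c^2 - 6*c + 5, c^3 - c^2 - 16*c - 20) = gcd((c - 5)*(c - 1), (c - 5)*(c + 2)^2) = c - 5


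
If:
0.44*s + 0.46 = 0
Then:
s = -1.05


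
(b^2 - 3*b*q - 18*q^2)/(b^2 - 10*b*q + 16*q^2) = (b^2 - 3*b*q - 18*q^2)/(b^2 - 10*b*q + 16*q^2)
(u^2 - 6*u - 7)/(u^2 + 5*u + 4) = (u - 7)/(u + 4)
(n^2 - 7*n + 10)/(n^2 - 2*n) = (n - 5)/n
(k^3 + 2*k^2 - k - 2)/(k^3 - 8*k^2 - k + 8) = (k + 2)/(k - 8)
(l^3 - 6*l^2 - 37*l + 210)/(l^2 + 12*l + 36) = (l^2 - 12*l + 35)/(l + 6)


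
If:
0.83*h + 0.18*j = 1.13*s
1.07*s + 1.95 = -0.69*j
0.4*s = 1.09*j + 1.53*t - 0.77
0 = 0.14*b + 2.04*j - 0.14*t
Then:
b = 17.5394756391082*t - 0.443517793999663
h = 1.242676314354*t - 2.51446275986564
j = 0.0304374956666436 - 1.13506205366429*t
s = 0.73195590376482*t - 1.8420578243084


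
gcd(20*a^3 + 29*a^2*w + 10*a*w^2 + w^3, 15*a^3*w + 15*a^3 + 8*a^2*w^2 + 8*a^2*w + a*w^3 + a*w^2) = 5*a + w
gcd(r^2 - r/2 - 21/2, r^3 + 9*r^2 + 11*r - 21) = r + 3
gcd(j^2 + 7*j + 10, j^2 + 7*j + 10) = j^2 + 7*j + 10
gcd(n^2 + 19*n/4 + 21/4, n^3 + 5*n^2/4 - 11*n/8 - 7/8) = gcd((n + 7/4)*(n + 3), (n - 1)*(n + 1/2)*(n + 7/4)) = n + 7/4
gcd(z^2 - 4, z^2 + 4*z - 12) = z - 2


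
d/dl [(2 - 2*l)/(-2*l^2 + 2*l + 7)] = 2*(-2*l^2 + 4*l - 9)/(4*l^4 - 8*l^3 - 24*l^2 + 28*l + 49)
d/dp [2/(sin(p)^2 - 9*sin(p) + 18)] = 2*(9 - 2*sin(p))*cos(p)/(sin(p)^2 - 9*sin(p) + 18)^2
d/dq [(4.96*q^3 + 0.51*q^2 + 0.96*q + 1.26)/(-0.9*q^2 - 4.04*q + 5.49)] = (-4.464*q^4 - 40.0768*q^3 + 80.4948*q^2 + 7.8678*q + 10.3608)/(0.81*q^4 + 7.272*q^3 + 6.4396*q^2 - 44.3592*q + 30.1401)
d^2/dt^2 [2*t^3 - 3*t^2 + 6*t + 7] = 12*t - 6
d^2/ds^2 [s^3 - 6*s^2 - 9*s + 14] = 6*s - 12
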